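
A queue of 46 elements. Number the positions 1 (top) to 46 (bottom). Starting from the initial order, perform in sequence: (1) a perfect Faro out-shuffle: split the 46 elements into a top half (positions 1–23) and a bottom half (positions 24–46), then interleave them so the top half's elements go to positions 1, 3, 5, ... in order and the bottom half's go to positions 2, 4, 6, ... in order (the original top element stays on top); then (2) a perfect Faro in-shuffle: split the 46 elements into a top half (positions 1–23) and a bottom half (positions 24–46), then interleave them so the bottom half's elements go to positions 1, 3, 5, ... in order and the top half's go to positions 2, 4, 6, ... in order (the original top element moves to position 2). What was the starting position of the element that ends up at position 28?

30

Undo the operations in reverse order, starting from position 28:
  undo op 2 (in-shuffle, from top half): 28 ← 14
  undo op 1 (out-shuffle, from bottom half): 14 ← 30
So the element at position 28 came from original position 30.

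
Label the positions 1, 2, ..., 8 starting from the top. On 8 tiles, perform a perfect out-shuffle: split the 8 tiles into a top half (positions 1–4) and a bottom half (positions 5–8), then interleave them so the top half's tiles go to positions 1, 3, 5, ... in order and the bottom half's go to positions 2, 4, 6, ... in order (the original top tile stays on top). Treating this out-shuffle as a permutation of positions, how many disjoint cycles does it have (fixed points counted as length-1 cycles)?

Trace each unvisited position around until it returns:
(1) (2 3 5) (4 7 6) (8)
4 cycles in total.

4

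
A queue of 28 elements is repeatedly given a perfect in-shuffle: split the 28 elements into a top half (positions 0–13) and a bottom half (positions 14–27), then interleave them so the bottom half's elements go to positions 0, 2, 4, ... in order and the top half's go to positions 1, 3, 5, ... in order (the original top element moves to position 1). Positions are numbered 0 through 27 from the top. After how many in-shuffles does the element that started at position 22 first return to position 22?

28

Follow position 22 under repeated in-shuffles:
22 → 16 → 4 → 9 → 19 → 10 → 21 → 14 → ... → 22 (length 28)
It first returns after 28 in-shuffles.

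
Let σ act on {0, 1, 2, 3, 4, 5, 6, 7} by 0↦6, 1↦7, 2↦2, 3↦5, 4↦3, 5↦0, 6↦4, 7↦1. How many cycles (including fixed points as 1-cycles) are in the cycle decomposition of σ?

Cycle decomposition: (0 6 4 3 5) (1 7) (2).
3 cycles.

3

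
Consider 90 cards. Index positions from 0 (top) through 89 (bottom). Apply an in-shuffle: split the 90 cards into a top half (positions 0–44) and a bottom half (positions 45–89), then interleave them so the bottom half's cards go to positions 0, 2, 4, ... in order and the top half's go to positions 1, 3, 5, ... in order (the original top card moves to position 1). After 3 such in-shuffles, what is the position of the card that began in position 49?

35

Track the card's position through each in-shuffle:
49 → 8 → 17 → 35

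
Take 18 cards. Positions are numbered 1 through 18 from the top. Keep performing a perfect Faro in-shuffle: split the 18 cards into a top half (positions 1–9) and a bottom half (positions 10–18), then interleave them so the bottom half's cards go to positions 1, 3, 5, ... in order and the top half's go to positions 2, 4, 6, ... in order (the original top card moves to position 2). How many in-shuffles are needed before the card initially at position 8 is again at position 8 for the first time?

Follow position 8 under repeated in-shuffles:
8 → 16 → 13 → 7 → 14 → 9 → 18 → 17 → 15 → 11 → 3 → 6 → 12 → 5 → 10 → 1 → 2 → 4 → 8
It first returns after 18 in-shuffles.

18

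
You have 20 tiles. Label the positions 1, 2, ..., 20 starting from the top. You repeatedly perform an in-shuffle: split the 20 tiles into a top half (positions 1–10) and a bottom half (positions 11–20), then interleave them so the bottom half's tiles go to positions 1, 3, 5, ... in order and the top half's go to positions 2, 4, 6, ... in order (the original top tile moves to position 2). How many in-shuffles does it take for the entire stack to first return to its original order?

The in-shuffle permutes the 20 positions with cycle lengths [2, 3, 3, 6, 6].
Every tile is home exactly when every cycle has completed a whole number of laps, i.e. after lcm(2, 3, 6) = 6 in-shuffles.

6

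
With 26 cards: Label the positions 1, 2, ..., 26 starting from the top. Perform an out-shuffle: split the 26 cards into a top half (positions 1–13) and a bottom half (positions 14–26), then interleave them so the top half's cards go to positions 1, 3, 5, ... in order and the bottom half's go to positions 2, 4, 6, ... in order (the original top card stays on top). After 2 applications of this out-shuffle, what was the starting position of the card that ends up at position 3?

14

Work backwards from position 3, undoing one out-shuffle at a time:
3 ← 2 ← 14
So the card now at position 3 started at position 14.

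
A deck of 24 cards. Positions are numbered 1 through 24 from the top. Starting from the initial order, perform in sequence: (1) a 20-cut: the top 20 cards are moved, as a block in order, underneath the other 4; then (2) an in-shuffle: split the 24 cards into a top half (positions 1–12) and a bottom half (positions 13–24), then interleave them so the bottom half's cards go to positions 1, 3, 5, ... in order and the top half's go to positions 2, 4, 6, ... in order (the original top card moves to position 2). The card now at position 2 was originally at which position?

21

Undo the operations in reverse order, starting from position 2:
  undo op 2 (in-shuffle, from top half): 2 ← 1
  undo op 1 (cut 20): 1 ← 21
So the card at position 2 came from original position 21.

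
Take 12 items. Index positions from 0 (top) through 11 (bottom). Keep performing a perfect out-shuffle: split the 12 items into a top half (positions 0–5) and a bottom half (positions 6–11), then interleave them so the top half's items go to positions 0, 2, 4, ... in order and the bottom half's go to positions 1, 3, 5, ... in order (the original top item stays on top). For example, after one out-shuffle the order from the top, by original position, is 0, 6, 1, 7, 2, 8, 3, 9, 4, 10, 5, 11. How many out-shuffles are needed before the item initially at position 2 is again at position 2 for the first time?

Follow position 2 under repeated out-shuffles:
2 → 4 → 8 → 5 → 10 → 9 → 7 → 3 → 6 → 1 → 2
It first returns after 10 out-shuffles.

10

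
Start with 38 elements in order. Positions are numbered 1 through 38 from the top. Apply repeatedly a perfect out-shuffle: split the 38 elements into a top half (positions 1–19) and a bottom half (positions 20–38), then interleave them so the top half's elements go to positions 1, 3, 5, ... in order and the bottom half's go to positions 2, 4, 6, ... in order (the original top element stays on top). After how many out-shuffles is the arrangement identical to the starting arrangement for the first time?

The out-shuffle permutes the 38 positions with cycle lengths [1, 1, 36].
Every element is home exactly when every cycle has completed a whole number of laps, i.e. after lcm(1, 36) = 36 out-shuffles.

36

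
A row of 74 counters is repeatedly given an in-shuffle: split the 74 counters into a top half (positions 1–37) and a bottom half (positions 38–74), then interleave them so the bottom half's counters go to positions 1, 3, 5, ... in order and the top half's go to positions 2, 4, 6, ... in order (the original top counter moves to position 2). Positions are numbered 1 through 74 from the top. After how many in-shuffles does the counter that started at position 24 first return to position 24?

20

Follow position 24 under repeated in-shuffles:
24 → 48 → 21 → 42 → 9 → 18 → 36 → 72 → 69 → 63 → 51 → 27 → 54 → 33 → 66 → 57 → 39 → 3 → 6 → 12 → 24
It first returns after 20 in-shuffles.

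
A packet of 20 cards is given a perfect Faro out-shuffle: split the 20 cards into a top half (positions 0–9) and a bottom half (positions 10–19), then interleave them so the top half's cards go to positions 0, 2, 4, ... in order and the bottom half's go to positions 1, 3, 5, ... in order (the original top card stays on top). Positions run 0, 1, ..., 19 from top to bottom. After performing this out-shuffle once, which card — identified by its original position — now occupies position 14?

Work backwards from position 14, undoing one out-shuffle at a time:
14 ← 7
So the card now at position 14 started at position 7.

7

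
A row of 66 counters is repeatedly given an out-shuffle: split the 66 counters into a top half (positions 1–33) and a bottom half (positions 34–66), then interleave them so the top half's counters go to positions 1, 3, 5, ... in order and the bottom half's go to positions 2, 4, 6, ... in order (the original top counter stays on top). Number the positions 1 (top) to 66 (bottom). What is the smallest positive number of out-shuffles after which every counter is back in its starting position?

The out-shuffle permutes the 66 positions with cycle lengths [1, 1, 4, 12, 12, 12, 12, 12].
Every counter is home exactly when every cycle has completed a whole number of laps, i.e. after lcm(1, 4, 12) = 12 out-shuffles.

12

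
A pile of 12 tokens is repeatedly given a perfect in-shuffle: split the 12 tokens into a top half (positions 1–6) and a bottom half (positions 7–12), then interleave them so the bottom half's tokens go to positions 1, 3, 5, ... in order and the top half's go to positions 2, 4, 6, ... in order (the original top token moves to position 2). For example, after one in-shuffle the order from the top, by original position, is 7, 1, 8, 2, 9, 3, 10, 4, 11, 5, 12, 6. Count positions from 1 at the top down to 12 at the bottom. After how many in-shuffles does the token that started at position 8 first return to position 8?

12

Follow position 8 under repeated in-shuffles:
8 → 3 → 6 → 12 → 11 → 9 → 5 → 10 → 7 → 1 → 2 → 4 → 8
It first returns after 12 in-shuffles.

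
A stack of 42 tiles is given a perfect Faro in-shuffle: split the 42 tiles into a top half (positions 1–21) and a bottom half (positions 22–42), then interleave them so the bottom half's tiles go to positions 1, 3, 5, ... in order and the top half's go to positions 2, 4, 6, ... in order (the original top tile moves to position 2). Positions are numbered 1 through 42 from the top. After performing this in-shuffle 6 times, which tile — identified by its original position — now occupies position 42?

Work backwards from position 42, undoing one in-shuffle at a time:
42 ← 21 ← 32 ← 16 ← 8 ← 4 ← 2
So the tile now at position 42 started at position 2.

2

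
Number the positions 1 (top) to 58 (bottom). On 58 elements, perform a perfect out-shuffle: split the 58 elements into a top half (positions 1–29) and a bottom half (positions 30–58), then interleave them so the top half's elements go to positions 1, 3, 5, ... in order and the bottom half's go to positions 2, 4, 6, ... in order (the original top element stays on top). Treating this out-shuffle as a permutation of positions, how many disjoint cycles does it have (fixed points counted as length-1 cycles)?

6

Trace each unvisited position around until it returns:
(1) (2 3 5 9 17 33 ... len 18) (4 7 13 25 49 40 ... len 18) (6 11 21 41 24 47 ... len 18) (20 39) (58)
6 cycles in total.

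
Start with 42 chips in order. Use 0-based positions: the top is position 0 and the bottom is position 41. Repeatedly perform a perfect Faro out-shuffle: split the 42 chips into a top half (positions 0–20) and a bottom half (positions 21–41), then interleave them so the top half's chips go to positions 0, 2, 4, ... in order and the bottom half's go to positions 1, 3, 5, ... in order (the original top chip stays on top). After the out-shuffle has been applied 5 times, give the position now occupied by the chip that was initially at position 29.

26

Track the chip's position through each out-shuffle:
29 → 17 → 34 → 27 → 13 → 26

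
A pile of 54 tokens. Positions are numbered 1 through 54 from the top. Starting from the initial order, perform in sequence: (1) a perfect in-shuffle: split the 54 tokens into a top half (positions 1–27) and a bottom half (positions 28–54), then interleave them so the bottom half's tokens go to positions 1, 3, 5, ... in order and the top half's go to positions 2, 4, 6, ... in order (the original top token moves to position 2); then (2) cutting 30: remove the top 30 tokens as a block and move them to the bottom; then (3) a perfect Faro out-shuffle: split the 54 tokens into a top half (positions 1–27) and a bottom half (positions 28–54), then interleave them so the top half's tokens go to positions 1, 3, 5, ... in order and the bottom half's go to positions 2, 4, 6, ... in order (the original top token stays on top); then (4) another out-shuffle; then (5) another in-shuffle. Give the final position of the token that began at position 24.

Track the token from position 24 forward through each operation:
  after op 1 (in-shuffle): 24 → 48
  after op 2 (cut 30): 48 → 18
  after op 3 (out-shuffle): 18 → 35
  after op 4 (out-shuffle): 35 → 16
  after op 5 (in-shuffle): 16 → 32

32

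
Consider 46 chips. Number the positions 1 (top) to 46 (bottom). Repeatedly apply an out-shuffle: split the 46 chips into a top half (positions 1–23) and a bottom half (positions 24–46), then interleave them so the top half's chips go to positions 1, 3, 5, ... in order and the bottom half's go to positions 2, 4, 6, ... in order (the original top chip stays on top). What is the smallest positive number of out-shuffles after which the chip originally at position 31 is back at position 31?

Follow position 31 under repeated out-shuffles:
31 → 16 → 31
It first returns after 2 out-shuffles.

2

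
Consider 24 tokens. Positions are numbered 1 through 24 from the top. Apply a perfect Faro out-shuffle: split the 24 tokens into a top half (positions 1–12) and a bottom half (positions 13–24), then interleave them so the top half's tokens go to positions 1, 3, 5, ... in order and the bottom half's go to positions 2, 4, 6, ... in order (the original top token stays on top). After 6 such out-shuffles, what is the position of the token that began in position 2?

19

Track the token's position through each out-shuffle:
2 → 3 → 5 → 9 → 17 → 10 → 19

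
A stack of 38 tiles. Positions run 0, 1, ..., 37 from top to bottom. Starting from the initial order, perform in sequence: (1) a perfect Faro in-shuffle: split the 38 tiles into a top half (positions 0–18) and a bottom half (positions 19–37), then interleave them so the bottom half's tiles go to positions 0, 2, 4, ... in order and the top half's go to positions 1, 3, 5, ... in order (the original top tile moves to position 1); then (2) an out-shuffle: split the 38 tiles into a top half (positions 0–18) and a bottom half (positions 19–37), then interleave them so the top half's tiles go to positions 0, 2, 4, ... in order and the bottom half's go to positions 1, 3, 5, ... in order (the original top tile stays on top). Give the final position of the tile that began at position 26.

28

Track the tile from position 26 forward through each operation:
  after op 1 (in-shuffle): 26 → 14
  after op 2 (out-shuffle): 14 → 28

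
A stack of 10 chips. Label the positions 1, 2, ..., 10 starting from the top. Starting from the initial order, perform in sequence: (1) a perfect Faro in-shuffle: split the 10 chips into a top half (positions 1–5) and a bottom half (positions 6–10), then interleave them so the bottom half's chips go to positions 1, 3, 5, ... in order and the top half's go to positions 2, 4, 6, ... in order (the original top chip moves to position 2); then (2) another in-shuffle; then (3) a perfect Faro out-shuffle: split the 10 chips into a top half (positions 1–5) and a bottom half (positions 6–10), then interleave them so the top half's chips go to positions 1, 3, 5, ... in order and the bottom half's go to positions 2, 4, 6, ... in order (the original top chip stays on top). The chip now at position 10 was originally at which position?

8

Undo the operations in reverse order, starting from position 10:
  undo op 3 (out-shuffle, from bottom half): 10 ← 10
  undo op 2 (in-shuffle, from top half): 10 ← 5
  undo op 1 (in-shuffle, from bottom half): 5 ← 8
So the chip at position 10 came from original position 8.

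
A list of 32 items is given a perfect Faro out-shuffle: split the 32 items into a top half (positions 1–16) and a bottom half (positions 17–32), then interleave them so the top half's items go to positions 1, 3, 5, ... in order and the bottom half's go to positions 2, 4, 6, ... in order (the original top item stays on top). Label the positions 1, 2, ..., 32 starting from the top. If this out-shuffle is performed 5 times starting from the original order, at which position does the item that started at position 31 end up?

Track the item's position through each out-shuffle:
31 → 30 → 28 → 24 → 16 → 31

31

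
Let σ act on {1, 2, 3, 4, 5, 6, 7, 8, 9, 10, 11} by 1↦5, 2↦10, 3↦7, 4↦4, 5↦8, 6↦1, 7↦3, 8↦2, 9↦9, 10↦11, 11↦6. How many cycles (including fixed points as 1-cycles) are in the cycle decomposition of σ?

4

Cycle decomposition: (1 5 8 2 10 11 6) (3 7) (4) (9).
4 cycles.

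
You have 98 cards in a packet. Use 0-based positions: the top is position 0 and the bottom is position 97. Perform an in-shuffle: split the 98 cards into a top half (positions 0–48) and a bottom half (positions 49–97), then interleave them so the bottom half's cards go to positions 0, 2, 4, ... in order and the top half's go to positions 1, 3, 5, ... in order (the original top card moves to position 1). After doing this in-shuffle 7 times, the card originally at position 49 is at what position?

Track the card's position through each in-shuffle:
49 → 0 → 1 → 3 → 7 → 15 → 31 → 63

63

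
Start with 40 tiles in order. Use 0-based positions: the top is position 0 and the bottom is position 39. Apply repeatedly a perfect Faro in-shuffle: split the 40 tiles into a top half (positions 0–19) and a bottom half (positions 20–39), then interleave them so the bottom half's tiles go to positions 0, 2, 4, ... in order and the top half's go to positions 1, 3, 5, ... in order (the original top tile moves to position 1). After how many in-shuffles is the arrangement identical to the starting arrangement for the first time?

20

The in-shuffle permutes the 40 positions with cycle lengths [20, 20].
Every tile is home exactly when every cycle has completed a whole number of laps, i.e. after lcm(20) = 20 in-shuffles.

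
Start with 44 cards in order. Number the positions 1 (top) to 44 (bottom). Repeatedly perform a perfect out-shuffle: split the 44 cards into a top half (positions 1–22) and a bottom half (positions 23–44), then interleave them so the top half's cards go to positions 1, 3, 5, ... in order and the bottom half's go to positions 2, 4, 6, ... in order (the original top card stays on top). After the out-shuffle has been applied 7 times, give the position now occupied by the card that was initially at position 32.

13

Track the card's position through each out-shuffle:
32 → 20 → 39 → 34 → 24 → 4 → 7 → 13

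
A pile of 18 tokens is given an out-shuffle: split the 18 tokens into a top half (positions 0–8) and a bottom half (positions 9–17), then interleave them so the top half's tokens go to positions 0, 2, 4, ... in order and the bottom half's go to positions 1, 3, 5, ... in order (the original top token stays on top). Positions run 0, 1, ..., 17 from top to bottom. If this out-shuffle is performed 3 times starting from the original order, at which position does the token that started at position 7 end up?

5

Track the token's position through each out-shuffle:
7 → 14 → 11 → 5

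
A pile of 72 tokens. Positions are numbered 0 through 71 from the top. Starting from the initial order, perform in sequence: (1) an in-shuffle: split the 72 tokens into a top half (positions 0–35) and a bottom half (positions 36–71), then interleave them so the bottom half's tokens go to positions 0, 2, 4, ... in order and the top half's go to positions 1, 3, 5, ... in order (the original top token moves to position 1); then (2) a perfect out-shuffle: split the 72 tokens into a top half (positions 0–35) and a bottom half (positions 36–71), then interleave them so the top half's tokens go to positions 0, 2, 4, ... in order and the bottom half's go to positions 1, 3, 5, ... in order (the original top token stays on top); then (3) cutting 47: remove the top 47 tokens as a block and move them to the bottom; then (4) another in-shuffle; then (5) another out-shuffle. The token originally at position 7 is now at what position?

Track the token from position 7 forward through each operation:
  after op 1 (in-shuffle): 7 → 15
  after op 2 (out-shuffle): 15 → 30
  after op 3 (cut 47): 30 → 55
  after op 4 (in-shuffle): 55 → 38
  after op 5 (out-shuffle): 38 → 5

5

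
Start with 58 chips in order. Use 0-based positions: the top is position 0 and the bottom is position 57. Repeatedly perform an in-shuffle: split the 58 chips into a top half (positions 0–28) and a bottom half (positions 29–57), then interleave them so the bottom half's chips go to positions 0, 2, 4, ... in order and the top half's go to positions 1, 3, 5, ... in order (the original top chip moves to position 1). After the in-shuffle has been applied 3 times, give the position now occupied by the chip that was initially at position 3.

Track the chip's position through each in-shuffle:
3 → 7 → 15 → 31

31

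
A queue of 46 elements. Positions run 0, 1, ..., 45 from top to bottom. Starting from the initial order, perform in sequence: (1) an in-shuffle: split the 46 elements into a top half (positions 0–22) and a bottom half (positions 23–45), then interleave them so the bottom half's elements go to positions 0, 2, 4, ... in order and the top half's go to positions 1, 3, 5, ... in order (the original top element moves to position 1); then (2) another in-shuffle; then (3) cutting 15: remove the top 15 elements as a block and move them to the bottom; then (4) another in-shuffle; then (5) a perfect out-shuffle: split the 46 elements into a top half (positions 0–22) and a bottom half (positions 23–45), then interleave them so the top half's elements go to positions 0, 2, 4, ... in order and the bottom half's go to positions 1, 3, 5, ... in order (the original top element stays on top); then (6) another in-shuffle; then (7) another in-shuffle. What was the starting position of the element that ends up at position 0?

36

Undo the operations in reverse order, starting from position 0:
  undo op 7 (in-shuffle, from bottom half): 0 ← 23
  undo op 6 (in-shuffle, from top half): 23 ← 11
  undo op 5 (out-shuffle, from bottom half): 11 ← 28
  undo op 4 (in-shuffle, from bottom half): 28 ← 37
  undo op 3 (cut 15): 37 ← 6
  undo op 2 (in-shuffle, from bottom half): 6 ← 26
  undo op 1 (in-shuffle, from bottom half): 26 ← 36
So the element at position 0 came from original position 36.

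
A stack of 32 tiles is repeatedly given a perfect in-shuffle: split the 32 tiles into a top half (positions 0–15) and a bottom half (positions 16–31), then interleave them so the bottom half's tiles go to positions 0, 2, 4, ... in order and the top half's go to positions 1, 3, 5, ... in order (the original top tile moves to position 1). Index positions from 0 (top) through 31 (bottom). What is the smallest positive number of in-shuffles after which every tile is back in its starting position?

The in-shuffle permutes the 32 positions with cycle lengths [2, 10, 10, 10].
Every tile is home exactly when every cycle has completed a whole number of laps, i.e. after lcm(2, 10) = 10 in-shuffles.

10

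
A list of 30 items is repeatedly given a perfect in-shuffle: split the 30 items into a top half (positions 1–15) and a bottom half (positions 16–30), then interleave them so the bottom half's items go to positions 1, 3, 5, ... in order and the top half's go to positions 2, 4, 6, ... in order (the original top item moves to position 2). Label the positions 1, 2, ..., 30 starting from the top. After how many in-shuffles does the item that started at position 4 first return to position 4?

5

Follow position 4 under repeated in-shuffles:
4 → 8 → 16 → 1 → 2 → 4
It first returns after 5 in-shuffles.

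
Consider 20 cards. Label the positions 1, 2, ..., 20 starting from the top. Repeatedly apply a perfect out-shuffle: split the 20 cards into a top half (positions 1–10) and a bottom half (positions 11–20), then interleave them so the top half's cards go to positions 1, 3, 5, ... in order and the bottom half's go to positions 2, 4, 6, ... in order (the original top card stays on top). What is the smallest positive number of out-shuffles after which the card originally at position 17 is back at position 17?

Follow position 17 under repeated out-shuffles:
17 → 14 → 8 → 15 → 10 → 19 → 18 → 16 → 12 → 4 → 7 → 13 → 6 → 11 → 2 → 3 → 5 → 9 → 17
It first returns after 18 out-shuffles.

18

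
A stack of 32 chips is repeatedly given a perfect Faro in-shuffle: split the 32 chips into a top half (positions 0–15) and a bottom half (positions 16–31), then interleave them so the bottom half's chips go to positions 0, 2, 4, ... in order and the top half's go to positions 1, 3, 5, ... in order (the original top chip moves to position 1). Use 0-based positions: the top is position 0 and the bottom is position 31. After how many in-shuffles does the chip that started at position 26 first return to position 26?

Follow position 26 under repeated in-shuffles:
26 → 20 → 8 → 17 → 2 → 5 → 11 → 23 → 14 → 29 → 26
It first returns after 10 in-shuffles.

10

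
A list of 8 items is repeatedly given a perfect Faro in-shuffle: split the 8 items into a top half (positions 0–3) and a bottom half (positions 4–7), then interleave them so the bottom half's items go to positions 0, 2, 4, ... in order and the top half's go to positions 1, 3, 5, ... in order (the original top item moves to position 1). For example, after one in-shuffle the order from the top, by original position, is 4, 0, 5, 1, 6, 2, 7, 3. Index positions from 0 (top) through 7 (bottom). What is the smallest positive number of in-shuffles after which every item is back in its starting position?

The in-shuffle permutes the 8 positions with cycle lengths [2, 6].
Every item is home exactly when every cycle has completed a whole number of laps, i.e. after lcm(2, 6) = 6 in-shuffles.

6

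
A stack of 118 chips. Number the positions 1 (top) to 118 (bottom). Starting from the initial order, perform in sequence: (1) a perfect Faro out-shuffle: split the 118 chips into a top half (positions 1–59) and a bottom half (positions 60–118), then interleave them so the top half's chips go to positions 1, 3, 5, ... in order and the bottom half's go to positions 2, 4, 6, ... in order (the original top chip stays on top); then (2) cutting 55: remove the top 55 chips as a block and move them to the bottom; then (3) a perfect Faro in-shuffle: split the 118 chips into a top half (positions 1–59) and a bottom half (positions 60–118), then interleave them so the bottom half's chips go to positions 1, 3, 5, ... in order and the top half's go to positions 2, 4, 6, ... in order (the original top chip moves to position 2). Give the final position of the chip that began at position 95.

34

Track the chip from position 95 forward through each operation:
  after op 1 (out-shuffle): 95 → 72
  after op 2 (cut 55): 72 → 17
  after op 3 (in-shuffle): 17 → 34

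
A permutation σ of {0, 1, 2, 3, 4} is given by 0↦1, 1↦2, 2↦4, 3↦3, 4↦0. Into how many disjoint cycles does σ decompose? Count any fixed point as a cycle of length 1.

2

Cycle decomposition: (0 1 2 4) (3).
2 cycles.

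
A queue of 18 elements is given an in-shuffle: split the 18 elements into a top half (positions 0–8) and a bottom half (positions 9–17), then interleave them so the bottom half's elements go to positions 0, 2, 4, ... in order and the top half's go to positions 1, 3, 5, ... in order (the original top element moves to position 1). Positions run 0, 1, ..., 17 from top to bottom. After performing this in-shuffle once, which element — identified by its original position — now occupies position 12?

15

Work backwards from position 12, undoing one in-shuffle at a time:
12 ← 15
So the element now at position 12 started at position 15.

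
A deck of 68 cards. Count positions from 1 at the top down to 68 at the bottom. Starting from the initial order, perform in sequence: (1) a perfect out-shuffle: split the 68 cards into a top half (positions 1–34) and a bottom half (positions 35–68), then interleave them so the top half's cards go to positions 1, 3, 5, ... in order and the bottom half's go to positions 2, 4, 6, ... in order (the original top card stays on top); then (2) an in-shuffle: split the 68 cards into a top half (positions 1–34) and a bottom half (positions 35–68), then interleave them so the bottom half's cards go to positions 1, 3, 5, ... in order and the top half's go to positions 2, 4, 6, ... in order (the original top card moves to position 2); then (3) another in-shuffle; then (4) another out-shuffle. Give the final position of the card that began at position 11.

29

Track the card from position 11 forward through each operation:
  after op 1 (out-shuffle): 11 → 21
  after op 2 (in-shuffle): 21 → 42
  after op 3 (in-shuffle): 42 → 15
  after op 4 (out-shuffle): 15 → 29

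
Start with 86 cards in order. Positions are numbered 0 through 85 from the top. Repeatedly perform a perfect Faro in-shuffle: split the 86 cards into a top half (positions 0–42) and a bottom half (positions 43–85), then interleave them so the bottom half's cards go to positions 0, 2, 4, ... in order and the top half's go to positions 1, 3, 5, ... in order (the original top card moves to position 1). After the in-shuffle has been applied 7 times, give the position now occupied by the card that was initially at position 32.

47

Track the card's position through each in-shuffle:
32 → 65 → 44 → 2 → 5 → 11 → 23 → 47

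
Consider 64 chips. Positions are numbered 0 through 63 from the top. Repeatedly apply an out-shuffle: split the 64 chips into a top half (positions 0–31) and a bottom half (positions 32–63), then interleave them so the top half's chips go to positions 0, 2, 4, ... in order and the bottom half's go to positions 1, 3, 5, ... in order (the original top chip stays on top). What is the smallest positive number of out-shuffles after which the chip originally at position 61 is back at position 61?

6

Follow position 61 under repeated out-shuffles:
61 → 59 → 55 → 47 → 31 → 62 → 61
It first returns after 6 out-shuffles.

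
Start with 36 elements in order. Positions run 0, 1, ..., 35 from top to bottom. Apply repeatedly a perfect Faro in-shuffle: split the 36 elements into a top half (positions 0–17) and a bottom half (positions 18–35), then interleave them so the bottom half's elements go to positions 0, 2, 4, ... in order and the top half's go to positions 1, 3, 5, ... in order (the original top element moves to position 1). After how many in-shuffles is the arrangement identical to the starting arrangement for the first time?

36

The in-shuffle permutes the 36 positions with cycle lengths [36].
Every element is home exactly when every cycle has completed a whole number of laps, i.e. after lcm(36) = 36 in-shuffles.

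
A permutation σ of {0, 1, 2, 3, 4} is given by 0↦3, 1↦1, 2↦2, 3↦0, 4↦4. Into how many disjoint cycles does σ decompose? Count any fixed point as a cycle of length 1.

4

Cycle decomposition: (0 3) (1) (2) (4).
4 cycles.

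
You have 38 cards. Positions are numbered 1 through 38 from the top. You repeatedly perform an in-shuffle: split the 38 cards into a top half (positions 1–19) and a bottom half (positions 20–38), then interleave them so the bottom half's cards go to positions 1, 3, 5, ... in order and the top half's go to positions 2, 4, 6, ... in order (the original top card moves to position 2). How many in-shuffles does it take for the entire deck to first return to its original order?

The in-shuffle permutes the 38 positions with cycle lengths [2, 12, 12, 12].
Every card is home exactly when every cycle has completed a whole number of laps, i.e. after lcm(2, 12) = 12 in-shuffles.

12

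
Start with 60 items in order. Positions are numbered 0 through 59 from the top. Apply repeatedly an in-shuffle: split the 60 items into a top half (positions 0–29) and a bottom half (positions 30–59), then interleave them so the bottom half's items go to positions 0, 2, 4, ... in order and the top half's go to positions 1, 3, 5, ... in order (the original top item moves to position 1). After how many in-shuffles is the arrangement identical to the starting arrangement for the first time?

60

The in-shuffle permutes the 60 positions with cycle lengths [60].
Every item is home exactly when every cycle has completed a whole number of laps, i.e. after lcm(60) = 60 in-shuffles.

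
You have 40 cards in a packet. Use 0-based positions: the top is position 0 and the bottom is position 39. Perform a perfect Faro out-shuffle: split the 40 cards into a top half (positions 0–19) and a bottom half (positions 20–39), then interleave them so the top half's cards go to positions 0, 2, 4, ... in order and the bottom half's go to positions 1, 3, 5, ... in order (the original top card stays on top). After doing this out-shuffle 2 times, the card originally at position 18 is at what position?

33

Track the card's position through each out-shuffle:
18 → 36 → 33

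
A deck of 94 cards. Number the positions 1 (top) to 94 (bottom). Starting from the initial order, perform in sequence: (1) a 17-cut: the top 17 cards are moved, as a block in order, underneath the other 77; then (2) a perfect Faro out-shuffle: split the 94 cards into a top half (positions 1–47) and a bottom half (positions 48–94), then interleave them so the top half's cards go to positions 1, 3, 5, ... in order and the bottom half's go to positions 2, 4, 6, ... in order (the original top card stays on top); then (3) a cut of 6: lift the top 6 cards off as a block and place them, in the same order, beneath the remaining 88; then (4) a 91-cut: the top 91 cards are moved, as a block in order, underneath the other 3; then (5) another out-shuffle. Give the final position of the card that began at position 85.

77

Track the card from position 85 forward through each operation:
  after op 1 (cut 17): 85 → 68
  after op 2 (out-shuffle): 68 → 42
  after op 3 (cut 6): 42 → 36
  after op 4 (cut 91): 36 → 39
  after op 5 (out-shuffle): 39 → 77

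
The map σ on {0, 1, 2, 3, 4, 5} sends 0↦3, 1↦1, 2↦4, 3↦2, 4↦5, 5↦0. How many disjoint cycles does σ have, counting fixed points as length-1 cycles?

2

Cycle decomposition: (0 3 2 4 5) (1).
2 cycles.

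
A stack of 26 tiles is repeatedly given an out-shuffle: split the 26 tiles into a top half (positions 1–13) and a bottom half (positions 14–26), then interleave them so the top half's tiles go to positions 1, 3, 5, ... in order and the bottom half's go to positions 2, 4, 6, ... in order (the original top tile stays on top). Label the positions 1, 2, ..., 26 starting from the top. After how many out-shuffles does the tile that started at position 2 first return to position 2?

Follow position 2 under repeated out-shuffles:
2 → 3 → 5 → 9 → 17 → 8 → 15 → 4 → 7 → 13 → 25 → 24 → 22 → 18 → 10 → 19 → 12 → 23 → 20 → 14 → 2
It first returns after 20 out-shuffles.

20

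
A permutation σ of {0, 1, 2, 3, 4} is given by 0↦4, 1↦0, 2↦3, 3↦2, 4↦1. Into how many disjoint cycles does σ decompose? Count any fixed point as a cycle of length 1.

2

Cycle decomposition: (0 4 1) (2 3).
2 cycles.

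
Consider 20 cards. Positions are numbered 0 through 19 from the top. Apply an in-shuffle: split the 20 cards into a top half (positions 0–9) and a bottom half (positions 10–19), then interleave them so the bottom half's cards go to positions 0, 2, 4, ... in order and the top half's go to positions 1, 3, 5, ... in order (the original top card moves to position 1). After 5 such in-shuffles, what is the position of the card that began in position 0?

Track the card's position through each in-shuffle:
0 → 1 → 3 → 7 → 15 → 10

10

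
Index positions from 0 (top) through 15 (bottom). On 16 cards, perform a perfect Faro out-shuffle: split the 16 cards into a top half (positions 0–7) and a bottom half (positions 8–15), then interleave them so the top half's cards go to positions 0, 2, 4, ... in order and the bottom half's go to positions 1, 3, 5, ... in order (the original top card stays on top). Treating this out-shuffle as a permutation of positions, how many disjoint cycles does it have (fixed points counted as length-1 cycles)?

Trace each unvisited position around until it returns:
(0) (1 2 4 8) (3 6 12 9) (5 10) (7 14 13 11) (15)
6 cycles in total.

6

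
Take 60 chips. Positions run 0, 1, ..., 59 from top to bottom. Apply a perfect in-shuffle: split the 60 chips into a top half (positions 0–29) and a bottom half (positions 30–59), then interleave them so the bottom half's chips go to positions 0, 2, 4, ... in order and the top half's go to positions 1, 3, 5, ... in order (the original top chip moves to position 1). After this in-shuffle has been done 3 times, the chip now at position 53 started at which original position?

Work backwards from position 53, undoing one in-shuffle at a time:
53 ← 26 ← 43 ← 21
So the chip now at position 53 started at position 21.

21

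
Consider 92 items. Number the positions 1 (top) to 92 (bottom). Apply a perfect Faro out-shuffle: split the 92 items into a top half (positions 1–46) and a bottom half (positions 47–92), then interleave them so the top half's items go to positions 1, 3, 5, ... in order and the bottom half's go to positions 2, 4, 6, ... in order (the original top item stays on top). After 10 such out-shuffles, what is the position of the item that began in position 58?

Track the item's position through each out-shuffle:
58 → 24 → 47 → 2 → 3 → 5 → 9 → 17 → 33 → 65 → 38

38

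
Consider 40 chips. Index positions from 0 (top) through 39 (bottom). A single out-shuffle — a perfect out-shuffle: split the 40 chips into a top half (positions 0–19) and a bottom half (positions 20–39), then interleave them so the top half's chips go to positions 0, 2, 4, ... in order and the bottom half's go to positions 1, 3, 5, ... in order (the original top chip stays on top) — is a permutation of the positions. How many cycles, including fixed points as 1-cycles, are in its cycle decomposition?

6

Trace each unvisited position around until it returns:
(0) (1 2 4 8 16 32 ... len 12) (3 6 12 24 9 18 ... len 12) (7 14 28 17 34 29 ... len 12) (13 26) (39)
6 cycles in total.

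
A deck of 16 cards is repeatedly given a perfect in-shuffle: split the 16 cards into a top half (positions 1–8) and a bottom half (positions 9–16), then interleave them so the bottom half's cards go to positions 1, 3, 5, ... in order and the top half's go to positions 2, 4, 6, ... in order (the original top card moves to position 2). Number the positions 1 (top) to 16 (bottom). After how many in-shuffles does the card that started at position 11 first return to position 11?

8

Follow position 11 under repeated in-shuffles:
11 → 5 → 10 → 3 → 6 → 12 → 7 → 14 → 11
It first returns after 8 in-shuffles.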